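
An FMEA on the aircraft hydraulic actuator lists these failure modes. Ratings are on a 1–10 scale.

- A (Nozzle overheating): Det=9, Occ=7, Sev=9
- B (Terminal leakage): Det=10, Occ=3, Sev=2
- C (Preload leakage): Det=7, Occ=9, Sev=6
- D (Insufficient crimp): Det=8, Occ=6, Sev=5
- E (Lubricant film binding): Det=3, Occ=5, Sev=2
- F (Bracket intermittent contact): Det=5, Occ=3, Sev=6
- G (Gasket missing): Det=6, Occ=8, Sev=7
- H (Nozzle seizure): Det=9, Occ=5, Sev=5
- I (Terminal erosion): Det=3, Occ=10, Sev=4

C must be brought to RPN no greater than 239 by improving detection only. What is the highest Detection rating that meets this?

4

C: S=6, O=9, D=7 → current RPN = 378.
Fixed product = 54. Need 54 × D ≤ 239, so D ≤ 239/54 = 4.43.
Maximum integer Detection rating = 4 (gives RPN 216; D=5 would give 270 > 239).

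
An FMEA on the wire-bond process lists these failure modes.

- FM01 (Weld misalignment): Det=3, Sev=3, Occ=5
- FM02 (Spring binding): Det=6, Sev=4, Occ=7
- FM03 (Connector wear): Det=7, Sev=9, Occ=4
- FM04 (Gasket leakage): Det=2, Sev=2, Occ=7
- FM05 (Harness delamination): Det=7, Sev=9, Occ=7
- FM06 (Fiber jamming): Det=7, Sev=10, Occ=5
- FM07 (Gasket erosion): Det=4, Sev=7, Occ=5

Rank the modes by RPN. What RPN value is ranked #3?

RPN = Severity × Occurrence × Detection:
  FM01: 3 × 5 × 3 = 45
  FM02: 4 × 7 × 6 = 168
  FM03: 9 × 4 × 7 = 252
  FM04: 2 × 7 × 2 = 28
  FM05: 9 × 7 × 7 = 441
  FM06: 10 × 5 × 7 = 350
  FM07: 7 × 5 × 4 = 140
Sorted descending: 441, 350, 252, 168, 140, 45, 28.
The third-highest RPN is 252 (FM03).

252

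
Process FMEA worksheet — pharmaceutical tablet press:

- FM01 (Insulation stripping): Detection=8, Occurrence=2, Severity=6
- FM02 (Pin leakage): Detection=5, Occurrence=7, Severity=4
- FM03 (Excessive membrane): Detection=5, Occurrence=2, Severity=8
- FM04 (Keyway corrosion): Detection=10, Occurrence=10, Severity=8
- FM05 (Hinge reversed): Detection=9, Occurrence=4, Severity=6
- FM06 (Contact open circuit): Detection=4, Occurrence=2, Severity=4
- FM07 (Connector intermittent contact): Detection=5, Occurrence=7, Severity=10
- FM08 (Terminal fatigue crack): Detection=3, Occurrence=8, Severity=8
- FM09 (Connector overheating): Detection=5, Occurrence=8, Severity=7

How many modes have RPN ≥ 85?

7

RPN = Severity × Occurrence × Detection:
  FM01: 6 × 2 × 8 = 96
  FM02: 4 × 7 × 5 = 140
  FM03: 8 × 2 × 5 = 80
  FM04: 8 × 10 × 10 = 800
  FM05: 6 × 4 × 9 = 216
  FM06: 4 × 2 × 4 = 32
  FM07: 10 × 7 × 5 = 350
  FM08: 8 × 8 × 3 = 192
  FM09: 7 × 8 × 5 = 280
Modes with RPN ≥ 85: FM01 (96), FM02 (140), FM04 (800), FM05 (216), FM07 (350), FM08 (192), FM09 (280) → 7.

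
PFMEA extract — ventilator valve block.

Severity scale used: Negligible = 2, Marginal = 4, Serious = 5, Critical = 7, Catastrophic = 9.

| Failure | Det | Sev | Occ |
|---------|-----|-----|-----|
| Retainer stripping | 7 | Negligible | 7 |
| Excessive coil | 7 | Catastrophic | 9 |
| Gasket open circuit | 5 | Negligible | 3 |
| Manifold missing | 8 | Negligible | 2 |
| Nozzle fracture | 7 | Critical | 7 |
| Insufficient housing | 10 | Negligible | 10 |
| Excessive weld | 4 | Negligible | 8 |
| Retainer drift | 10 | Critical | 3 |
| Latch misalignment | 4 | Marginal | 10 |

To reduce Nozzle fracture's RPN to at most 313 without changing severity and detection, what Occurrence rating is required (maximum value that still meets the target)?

Nozzle fracture: S=7, O=7, D=7 → current RPN = 343.
Fixed product = 49. Need 49 × O ≤ 313, so O ≤ 313/49 = 6.39.
Maximum integer Occurrence rating = 6 (gives RPN 294; O=7 would give 343 > 313).

6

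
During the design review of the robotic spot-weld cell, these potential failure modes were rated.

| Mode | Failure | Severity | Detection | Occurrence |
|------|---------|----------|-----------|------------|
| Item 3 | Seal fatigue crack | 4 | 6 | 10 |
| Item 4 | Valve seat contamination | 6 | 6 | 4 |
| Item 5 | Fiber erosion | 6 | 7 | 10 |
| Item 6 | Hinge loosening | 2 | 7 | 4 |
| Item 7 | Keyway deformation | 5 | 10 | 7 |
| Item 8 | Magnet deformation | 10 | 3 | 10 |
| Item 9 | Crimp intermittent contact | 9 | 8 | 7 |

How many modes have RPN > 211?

5

RPN = Severity × Occurrence × Detection:
  Item 3: 4 × 10 × 6 = 240
  Item 4: 6 × 4 × 6 = 144
  Item 5: 6 × 10 × 7 = 420
  Item 6: 2 × 4 × 7 = 56
  Item 7: 5 × 7 × 10 = 350
  Item 8: 10 × 10 × 3 = 300
  Item 9: 9 × 7 × 8 = 504
Modes with RPN > 211: Item 3 (240), Item 5 (420), Item 7 (350), Item 8 (300), Item 9 (504) → 5.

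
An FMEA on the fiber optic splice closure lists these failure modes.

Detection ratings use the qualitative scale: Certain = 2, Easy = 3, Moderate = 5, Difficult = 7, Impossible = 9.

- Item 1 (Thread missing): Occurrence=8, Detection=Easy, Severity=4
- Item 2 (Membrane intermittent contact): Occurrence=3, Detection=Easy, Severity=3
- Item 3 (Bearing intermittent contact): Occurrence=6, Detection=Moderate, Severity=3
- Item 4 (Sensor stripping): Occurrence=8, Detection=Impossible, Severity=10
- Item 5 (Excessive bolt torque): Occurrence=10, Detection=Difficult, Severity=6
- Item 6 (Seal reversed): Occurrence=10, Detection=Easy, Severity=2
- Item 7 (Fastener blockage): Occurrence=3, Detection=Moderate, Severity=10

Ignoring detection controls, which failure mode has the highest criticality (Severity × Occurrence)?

Item 4

Criticality = Severity × Occurrence:
  Item 1: 4 × 8 = 32
  Item 2: 3 × 3 = 9
  Item 3: 3 × 6 = 18
  Item 4: 10 × 8 = 80
  Item 5: 6 × 10 = 60
  Item 6: 2 × 10 = 20
  Item 7: 10 × 3 = 30
Highest criticality is 80 → Item 4.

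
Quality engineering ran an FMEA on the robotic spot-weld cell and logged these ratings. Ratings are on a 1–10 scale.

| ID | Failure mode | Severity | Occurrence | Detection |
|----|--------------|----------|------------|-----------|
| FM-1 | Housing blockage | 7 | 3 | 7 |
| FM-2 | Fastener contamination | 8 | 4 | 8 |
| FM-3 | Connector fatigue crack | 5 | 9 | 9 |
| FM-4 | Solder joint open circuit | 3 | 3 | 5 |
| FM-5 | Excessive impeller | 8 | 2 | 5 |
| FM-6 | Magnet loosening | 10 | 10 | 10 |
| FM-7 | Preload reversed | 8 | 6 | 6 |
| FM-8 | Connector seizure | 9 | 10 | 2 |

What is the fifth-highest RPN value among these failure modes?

180

RPN = Severity × Occurrence × Detection:
  FM-1: 7 × 3 × 7 = 147
  FM-2: 8 × 4 × 8 = 256
  FM-3: 5 × 9 × 9 = 405
  FM-4: 3 × 3 × 5 = 45
  FM-5: 8 × 2 × 5 = 80
  FM-6: 10 × 10 × 10 = 1000
  FM-7: 8 × 6 × 6 = 288
  FM-8: 9 × 10 × 2 = 180
Sorted descending: 1000, 405, 288, 256, 180, 147, 80, 45.
The fifth-highest RPN is 180 (FM-8).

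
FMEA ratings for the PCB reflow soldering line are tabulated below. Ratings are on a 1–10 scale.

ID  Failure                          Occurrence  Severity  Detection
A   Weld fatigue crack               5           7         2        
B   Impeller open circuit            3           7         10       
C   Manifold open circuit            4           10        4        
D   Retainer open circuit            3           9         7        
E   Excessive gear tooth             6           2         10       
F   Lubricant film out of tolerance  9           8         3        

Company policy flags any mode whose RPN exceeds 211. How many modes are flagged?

RPN = Severity × Occurrence × Detection:
  A: 7 × 5 × 2 = 70
  B: 7 × 3 × 10 = 210
  C: 10 × 4 × 4 = 160
  D: 9 × 3 × 7 = 189
  E: 2 × 6 × 10 = 120
  F: 8 × 9 × 3 = 216
Modes with RPN > 211: F (216) → 1.

1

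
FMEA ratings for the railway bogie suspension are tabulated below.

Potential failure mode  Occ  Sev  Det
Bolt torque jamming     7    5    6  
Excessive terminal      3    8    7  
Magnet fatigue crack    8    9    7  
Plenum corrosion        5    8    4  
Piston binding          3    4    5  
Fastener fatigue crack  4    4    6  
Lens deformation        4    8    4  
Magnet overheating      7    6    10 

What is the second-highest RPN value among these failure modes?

RPN = Severity × Occurrence × Detection:
  Bolt torque jamming: 5 × 7 × 6 = 210
  Excessive terminal: 8 × 3 × 7 = 168
  Magnet fatigue crack: 9 × 8 × 7 = 504
  Plenum corrosion: 8 × 5 × 4 = 160
  Piston binding: 4 × 3 × 5 = 60
  Fastener fatigue crack: 4 × 4 × 6 = 96
  Lens deformation: 8 × 4 × 4 = 128
  Magnet overheating: 6 × 7 × 10 = 420
Sorted descending: 504, 420, 210, 168, 160, 128, 96, 60.
The second-highest RPN is 420 (Magnet overheating).

420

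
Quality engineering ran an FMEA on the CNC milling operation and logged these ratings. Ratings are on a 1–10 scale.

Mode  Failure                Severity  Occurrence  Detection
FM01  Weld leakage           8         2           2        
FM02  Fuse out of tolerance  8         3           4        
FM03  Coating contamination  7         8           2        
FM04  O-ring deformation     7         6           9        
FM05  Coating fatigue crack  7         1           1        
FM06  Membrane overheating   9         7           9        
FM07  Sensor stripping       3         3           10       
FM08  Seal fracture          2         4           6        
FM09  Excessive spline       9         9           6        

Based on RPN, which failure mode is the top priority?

FM06

RPN = Severity × Occurrence × Detection:
  FM01: 8 × 2 × 2 = 32
  FM02: 8 × 3 × 4 = 96
  FM03: 7 × 8 × 2 = 112
  FM04: 7 × 6 × 9 = 378
  FM05: 7 × 1 × 1 = 7
  FM06: 9 × 7 × 9 = 567
  FM07: 3 × 3 × 10 = 90
  FM08: 2 × 4 × 6 = 48
  FM09: 9 × 9 × 6 = 486
Highest RPN is 567 → FM06.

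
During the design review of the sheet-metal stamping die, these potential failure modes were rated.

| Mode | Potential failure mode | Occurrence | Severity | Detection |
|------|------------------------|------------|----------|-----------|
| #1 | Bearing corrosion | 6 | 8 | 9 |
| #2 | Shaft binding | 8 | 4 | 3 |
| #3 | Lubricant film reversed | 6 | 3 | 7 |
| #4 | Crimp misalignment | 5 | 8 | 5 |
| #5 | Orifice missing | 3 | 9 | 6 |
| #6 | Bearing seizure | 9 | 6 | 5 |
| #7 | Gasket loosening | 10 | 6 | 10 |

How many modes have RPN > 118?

6

RPN = Severity × Occurrence × Detection:
  #1: 8 × 6 × 9 = 432
  #2: 4 × 8 × 3 = 96
  #3: 3 × 6 × 7 = 126
  #4: 8 × 5 × 5 = 200
  #5: 9 × 3 × 6 = 162
  #6: 6 × 9 × 5 = 270
  #7: 6 × 10 × 10 = 600
Modes with RPN > 118: #1 (432), #3 (126), #4 (200), #5 (162), #6 (270), #7 (600) → 6.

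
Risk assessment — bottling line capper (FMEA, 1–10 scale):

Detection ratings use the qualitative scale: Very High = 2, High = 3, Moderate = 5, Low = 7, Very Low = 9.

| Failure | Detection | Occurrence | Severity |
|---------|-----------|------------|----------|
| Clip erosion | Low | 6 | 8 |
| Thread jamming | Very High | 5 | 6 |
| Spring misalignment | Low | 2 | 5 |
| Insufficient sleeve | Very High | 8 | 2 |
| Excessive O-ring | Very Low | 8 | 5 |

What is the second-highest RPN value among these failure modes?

336

RPN = Severity × Occurrence × Detection:
  Clip erosion: 8 × 6 × 7 = 336
  Thread jamming: 6 × 5 × 2 = 60
  Spring misalignment: 5 × 2 × 7 = 70
  Insufficient sleeve: 2 × 8 × 2 = 32
  Excessive O-ring: 5 × 8 × 9 = 360
Sorted descending: 360, 336, 70, 60, 32.
The second-highest RPN is 336 (Clip erosion).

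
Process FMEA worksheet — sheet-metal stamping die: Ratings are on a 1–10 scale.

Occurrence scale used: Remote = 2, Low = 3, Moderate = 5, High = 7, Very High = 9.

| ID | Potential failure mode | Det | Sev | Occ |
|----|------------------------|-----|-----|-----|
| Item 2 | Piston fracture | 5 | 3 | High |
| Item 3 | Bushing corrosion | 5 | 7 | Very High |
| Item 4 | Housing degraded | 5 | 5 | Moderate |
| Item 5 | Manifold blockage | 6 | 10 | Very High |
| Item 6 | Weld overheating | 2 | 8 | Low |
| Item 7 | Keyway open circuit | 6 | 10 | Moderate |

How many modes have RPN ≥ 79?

RPN = Severity × Occurrence × Detection:
  Item 2: 3 × 7 × 5 = 105
  Item 3: 7 × 9 × 5 = 315
  Item 4: 5 × 5 × 5 = 125
  Item 5: 10 × 9 × 6 = 540
  Item 6: 8 × 3 × 2 = 48
  Item 7: 10 × 5 × 6 = 300
Modes with RPN ≥ 79: Item 2 (105), Item 3 (315), Item 4 (125), Item 5 (540), Item 7 (300) → 5.

5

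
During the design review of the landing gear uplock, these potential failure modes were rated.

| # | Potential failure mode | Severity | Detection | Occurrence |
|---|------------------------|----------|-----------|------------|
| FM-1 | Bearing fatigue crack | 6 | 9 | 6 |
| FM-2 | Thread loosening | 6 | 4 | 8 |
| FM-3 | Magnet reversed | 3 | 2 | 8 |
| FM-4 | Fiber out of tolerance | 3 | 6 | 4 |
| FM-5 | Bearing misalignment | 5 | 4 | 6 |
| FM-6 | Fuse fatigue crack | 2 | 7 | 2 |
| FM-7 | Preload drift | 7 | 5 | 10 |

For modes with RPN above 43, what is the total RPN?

1106

RPN = Severity × Occurrence × Detection:
  FM-1: 6 × 6 × 9 = 324
  FM-2: 6 × 8 × 4 = 192
  FM-3: 3 × 8 × 2 = 48
  FM-4: 3 × 4 × 6 = 72
  FM-5: 5 × 6 × 4 = 120
  FM-6: 2 × 2 × 7 = 28
  FM-7: 7 × 10 × 5 = 350
RPN > 43: FM-1 (324), FM-2 (192), FM-3 (48), FM-4 (72), FM-5 (120), FM-7 (350).
Sum: 324 + 192 + 48 + 72 + 120 + 350 = 1106.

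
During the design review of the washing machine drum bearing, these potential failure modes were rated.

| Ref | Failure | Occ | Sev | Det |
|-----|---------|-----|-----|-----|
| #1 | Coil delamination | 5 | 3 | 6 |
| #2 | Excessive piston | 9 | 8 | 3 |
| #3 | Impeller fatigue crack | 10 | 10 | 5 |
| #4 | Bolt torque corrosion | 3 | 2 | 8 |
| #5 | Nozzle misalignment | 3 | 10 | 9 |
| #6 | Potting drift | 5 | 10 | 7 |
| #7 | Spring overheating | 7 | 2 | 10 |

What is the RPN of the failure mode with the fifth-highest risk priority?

RPN = Severity × Occurrence × Detection:
  #1: 3 × 5 × 6 = 90
  #2: 8 × 9 × 3 = 216
  #3: 10 × 10 × 5 = 500
  #4: 2 × 3 × 8 = 48
  #5: 10 × 3 × 9 = 270
  #6: 10 × 5 × 7 = 350
  #7: 2 × 7 × 10 = 140
Sorted descending: 500, 350, 270, 216, 140, 90, 48.
The fifth-highest RPN is 140 (#7).

140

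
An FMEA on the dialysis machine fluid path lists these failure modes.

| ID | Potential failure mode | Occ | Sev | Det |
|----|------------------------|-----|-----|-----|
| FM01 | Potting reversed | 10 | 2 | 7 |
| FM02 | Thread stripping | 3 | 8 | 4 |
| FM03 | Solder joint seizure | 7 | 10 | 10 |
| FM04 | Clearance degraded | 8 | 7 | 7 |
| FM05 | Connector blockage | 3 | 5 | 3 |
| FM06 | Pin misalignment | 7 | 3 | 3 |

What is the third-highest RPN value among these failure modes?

RPN = Severity × Occurrence × Detection:
  FM01: 2 × 10 × 7 = 140
  FM02: 8 × 3 × 4 = 96
  FM03: 10 × 7 × 10 = 700
  FM04: 7 × 8 × 7 = 392
  FM05: 5 × 3 × 3 = 45
  FM06: 3 × 7 × 3 = 63
Sorted descending: 700, 392, 140, 96, 63, 45.
The third-highest RPN is 140 (FM01).

140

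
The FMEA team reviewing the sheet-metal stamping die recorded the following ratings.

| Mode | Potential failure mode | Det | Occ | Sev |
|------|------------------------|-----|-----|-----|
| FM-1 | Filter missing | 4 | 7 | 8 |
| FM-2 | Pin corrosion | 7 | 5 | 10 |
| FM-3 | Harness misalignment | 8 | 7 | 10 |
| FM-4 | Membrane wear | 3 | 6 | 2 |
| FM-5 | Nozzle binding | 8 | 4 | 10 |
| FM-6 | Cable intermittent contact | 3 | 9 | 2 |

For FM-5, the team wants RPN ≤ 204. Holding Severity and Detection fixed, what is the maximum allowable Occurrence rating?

2

FM-5: S=10, O=4, D=8 → current RPN = 320.
Fixed product = 80. Need 80 × O ≤ 204, so O ≤ 204/80 = 2.55.
Maximum integer Occurrence rating = 2 (gives RPN 160; O=3 would give 240 > 204).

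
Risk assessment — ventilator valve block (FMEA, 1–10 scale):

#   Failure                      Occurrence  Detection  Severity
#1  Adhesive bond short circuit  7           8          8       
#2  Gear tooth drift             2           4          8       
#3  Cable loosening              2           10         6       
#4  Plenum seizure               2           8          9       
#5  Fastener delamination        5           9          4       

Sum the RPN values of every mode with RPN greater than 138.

772

RPN = Severity × Occurrence × Detection:
  #1: 8 × 7 × 8 = 448
  #2: 8 × 2 × 4 = 64
  #3: 6 × 2 × 10 = 120
  #4: 9 × 2 × 8 = 144
  #5: 4 × 5 × 9 = 180
RPN > 138: #1 (448), #4 (144), #5 (180).
Sum: 448 + 144 + 180 = 772.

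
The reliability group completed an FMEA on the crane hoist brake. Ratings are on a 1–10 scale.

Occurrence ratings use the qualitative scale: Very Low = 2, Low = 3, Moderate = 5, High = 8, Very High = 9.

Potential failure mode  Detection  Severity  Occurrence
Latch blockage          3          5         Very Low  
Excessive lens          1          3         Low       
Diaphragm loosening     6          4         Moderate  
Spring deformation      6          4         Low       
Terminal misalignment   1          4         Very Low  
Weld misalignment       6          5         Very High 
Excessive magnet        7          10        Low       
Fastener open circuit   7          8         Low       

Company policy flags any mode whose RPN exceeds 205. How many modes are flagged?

2

RPN = Severity × Occurrence × Detection:
  Latch blockage: 5 × 2 × 3 = 30
  Excessive lens: 3 × 3 × 1 = 9
  Diaphragm loosening: 4 × 5 × 6 = 120
  Spring deformation: 4 × 3 × 6 = 72
  Terminal misalignment: 4 × 2 × 1 = 8
  Weld misalignment: 5 × 9 × 6 = 270
  Excessive magnet: 10 × 3 × 7 = 210
  Fastener open circuit: 8 × 3 × 7 = 168
Modes with RPN > 205: Weld misalignment (270), Excessive magnet (210) → 2.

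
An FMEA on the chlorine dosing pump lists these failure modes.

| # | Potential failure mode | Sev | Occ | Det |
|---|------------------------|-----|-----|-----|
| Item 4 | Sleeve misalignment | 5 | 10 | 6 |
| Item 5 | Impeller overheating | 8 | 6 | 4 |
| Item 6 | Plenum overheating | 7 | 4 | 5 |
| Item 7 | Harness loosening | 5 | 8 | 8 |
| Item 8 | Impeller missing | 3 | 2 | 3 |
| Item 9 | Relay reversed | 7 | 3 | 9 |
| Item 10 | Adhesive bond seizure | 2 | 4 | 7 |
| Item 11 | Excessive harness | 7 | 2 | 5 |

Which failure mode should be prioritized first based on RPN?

Item 7

RPN = Severity × Occurrence × Detection:
  Item 4: 5 × 10 × 6 = 300
  Item 5: 8 × 6 × 4 = 192
  Item 6: 7 × 4 × 5 = 140
  Item 7: 5 × 8 × 8 = 320
  Item 8: 3 × 2 × 3 = 18
  Item 9: 7 × 3 × 9 = 189
  Item 10: 2 × 4 × 7 = 56
  Item 11: 7 × 2 × 5 = 70
Highest RPN is 320 → Item 7.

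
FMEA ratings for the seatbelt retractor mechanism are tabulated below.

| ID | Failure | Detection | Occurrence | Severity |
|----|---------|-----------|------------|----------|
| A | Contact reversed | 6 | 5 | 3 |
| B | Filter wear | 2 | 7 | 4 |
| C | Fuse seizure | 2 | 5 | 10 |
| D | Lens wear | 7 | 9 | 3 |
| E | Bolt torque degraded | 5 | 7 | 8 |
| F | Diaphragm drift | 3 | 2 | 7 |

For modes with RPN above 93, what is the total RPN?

569

RPN = Severity × Occurrence × Detection:
  A: 3 × 5 × 6 = 90
  B: 4 × 7 × 2 = 56
  C: 10 × 5 × 2 = 100
  D: 3 × 9 × 7 = 189
  E: 8 × 7 × 5 = 280
  F: 7 × 2 × 3 = 42
RPN > 93: C (100), D (189), E (280).
Sum: 100 + 189 + 280 = 569.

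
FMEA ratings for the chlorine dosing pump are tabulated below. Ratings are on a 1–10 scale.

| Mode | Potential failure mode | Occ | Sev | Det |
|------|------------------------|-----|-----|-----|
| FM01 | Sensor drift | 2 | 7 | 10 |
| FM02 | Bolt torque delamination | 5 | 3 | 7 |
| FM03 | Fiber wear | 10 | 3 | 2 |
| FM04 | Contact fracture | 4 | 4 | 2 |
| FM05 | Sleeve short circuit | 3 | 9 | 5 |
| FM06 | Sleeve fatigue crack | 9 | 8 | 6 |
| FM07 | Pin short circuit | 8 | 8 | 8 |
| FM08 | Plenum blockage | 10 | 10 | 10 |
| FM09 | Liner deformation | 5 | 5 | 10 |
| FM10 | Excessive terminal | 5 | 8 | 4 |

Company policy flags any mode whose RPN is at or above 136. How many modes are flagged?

6

RPN = Severity × Occurrence × Detection:
  FM01: 7 × 2 × 10 = 140
  FM02: 3 × 5 × 7 = 105
  FM03: 3 × 10 × 2 = 60
  FM04: 4 × 4 × 2 = 32
  FM05: 9 × 3 × 5 = 135
  FM06: 8 × 9 × 6 = 432
  FM07: 8 × 8 × 8 = 512
  FM08: 10 × 10 × 10 = 1000
  FM09: 5 × 5 × 10 = 250
  FM10: 8 × 5 × 4 = 160
Modes with RPN ≥ 136: FM01 (140), FM06 (432), FM07 (512), FM08 (1000), FM09 (250), FM10 (160) → 6.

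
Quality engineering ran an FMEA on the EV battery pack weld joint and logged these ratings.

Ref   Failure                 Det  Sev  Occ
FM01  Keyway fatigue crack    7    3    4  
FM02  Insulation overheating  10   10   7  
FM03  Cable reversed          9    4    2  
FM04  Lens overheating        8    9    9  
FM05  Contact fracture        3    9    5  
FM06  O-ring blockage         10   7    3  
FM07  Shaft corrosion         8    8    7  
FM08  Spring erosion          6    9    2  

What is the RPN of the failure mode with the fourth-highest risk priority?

210

RPN = Severity × Occurrence × Detection:
  FM01: 3 × 4 × 7 = 84
  FM02: 10 × 7 × 10 = 700
  FM03: 4 × 2 × 9 = 72
  FM04: 9 × 9 × 8 = 648
  FM05: 9 × 5 × 3 = 135
  FM06: 7 × 3 × 10 = 210
  FM07: 8 × 7 × 8 = 448
  FM08: 9 × 2 × 6 = 108
Sorted descending: 700, 648, 448, 210, 135, 108, 84, 72.
The fourth-highest RPN is 210 (FM06).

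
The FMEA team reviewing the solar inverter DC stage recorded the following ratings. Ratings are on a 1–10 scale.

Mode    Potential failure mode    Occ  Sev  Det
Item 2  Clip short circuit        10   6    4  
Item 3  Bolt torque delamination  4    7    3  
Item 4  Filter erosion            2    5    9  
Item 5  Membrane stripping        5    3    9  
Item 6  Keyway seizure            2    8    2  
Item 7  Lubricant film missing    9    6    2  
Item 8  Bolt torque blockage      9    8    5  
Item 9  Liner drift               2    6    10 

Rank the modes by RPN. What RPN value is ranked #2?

240

RPN = Severity × Occurrence × Detection:
  Item 2: 6 × 10 × 4 = 240
  Item 3: 7 × 4 × 3 = 84
  Item 4: 5 × 2 × 9 = 90
  Item 5: 3 × 5 × 9 = 135
  Item 6: 8 × 2 × 2 = 32
  Item 7: 6 × 9 × 2 = 108
  Item 8: 8 × 9 × 5 = 360
  Item 9: 6 × 2 × 10 = 120
Sorted descending: 360, 240, 135, 120, 108, 90, 84, 32.
The second-highest RPN is 240 (Item 2).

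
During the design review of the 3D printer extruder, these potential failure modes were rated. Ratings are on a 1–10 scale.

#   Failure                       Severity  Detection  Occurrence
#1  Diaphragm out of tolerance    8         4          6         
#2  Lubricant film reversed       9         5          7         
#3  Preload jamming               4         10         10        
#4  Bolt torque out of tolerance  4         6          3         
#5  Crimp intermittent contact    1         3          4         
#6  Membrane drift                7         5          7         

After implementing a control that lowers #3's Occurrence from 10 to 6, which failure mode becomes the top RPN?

RPN = Severity × Occurrence × Detection:
  #1: 8 × 6 × 4 = 192
  #2: 9 × 7 × 5 = 315
  #3: 4 × 10 × 10 = 400
  #4: 4 × 3 × 6 = 72
  #5: 1 × 4 × 3 = 12
  #6: 7 × 7 × 5 = 245
After action: #3 → 4 × 6 × 10 = 240.
Revised RPNs: #2=315, #6=245, #3=240, #1=192, #4=72, #5=12.
Highest is now #2 (315).

#2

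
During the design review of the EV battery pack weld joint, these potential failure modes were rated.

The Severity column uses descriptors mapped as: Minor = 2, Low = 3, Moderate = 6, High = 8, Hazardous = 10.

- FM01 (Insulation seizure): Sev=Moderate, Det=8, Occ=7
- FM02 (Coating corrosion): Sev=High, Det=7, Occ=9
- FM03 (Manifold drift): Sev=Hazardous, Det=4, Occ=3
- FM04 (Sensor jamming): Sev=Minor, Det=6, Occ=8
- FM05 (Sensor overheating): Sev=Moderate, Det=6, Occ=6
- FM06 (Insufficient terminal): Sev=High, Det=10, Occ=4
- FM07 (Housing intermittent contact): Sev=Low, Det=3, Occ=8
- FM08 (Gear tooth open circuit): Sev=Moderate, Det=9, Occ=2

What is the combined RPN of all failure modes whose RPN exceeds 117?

1496

RPN = Severity × Occurrence × Detection:
  FM01: 6 × 7 × 8 = 336
  FM02: 8 × 9 × 7 = 504
  FM03: 10 × 3 × 4 = 120
  FM04: 2 × 8 × 6 = 96
  FM05: 6 × 6 × 6 = 216
  FM06: 8 × 4 × 10 = 320
  FM07: 3 × 8 × 3 = 72
  FM08: 6 × 2 × 9 = 108
RPN > 117: FM01 (336), FM02 (504), FM03 (120), FM05 (216), FM06 (320).
Sum: 336 + 504 + 120 + 216 + 320 = 1496.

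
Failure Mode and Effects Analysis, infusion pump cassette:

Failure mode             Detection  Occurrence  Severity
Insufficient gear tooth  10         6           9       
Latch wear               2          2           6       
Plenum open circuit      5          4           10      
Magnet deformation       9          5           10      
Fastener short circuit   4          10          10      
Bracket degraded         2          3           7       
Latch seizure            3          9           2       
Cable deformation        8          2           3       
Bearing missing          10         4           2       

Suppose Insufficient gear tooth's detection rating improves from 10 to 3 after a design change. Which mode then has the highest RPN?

Magnet deformation

RPN = Severity × Occurrence × Detection:
  Insufficient gear tooth: 9 × 6 × 10 = 540
  Latch wear: 6 × 2 × 2 = 24
  Plenum open circuit: 10 × 4 × 5 = 200
  Magnet deformation: 10 × 5 × 9 = 450
  Fastener short circuit: 10 × 10 × 4 = 400
  Bracket degraded: 7 × 3 × 2 = 42
  Latch seizure: 2 × 9 × 3 = 54
  Cable deformation: 3 × 2 × 8 = 48
  Bearing missing: 2 × 4 × 10 = 80
After action: Insufficient gear tooth → 9 × 6 × 3 = 162.
Revised RPNs: Magnet deformation=450, Fastener short circuit=400, Plenum open circuit=200, Insufficient gear tooth=162, Bearing missing=80, Latch seizure=54, Cable deformation=48, Bracket degraded=42, Latch wear=24.
Highest is now Magnet deformation (450).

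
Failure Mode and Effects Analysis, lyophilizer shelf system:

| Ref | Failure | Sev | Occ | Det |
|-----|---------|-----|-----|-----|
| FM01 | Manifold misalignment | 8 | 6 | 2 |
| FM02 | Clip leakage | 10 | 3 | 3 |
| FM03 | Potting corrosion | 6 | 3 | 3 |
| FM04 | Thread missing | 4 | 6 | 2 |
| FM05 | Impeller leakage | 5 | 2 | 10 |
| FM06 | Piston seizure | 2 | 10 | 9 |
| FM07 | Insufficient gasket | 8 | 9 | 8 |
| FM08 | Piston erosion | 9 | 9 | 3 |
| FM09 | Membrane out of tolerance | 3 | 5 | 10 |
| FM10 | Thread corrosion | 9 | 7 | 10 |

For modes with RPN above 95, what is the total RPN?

RPN = Severity × Occurrence × Detection:
  FM01: 8 × 6 × 2 = 96
  FM02: 10 × 3 × 3 = 90
  FM03: 6 × 3 × 3 = 54
  FM04: 4 × 6 × 2 = 48
  FM05: 5 × 2 × 10 = 100
  FM06: 2 × 10 × 9 = 180
  FM07: 8 × 9 × 8 = 576
  FM08: 9 × 9 × 3 = 243
  FM09: 3 × 5 × 10 = 150
  FM10: 9 × 7 × 10 = 630
RPN > 95: FM01 (96), FM05 (100), FM06 (180), FM07 (576), FM08 (243), FM09 (150), FM10 (630).
Sum: 96 + 100 + 180 + 576 + 243 + 150 + 630 = 1975.

1975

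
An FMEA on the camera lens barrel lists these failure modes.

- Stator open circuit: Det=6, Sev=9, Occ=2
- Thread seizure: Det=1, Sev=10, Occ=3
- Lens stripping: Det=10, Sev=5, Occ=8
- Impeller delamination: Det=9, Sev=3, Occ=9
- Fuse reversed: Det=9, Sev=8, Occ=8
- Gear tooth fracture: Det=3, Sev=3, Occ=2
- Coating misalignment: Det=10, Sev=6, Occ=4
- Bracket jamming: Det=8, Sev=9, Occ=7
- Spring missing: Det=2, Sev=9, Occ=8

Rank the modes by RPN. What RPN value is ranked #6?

144

RPN = Severity × Occurrence × Detection:
  Stator open circuit: 9 × 2 × 6 = 108
  Thread seizure: 10 × 3 × 1 = 30
  Lens stripping: 5 × 8 × 10 = 400
  Impeller delamination: 3 × 9 × 9 = 243
  Fuse reversed: 8 × 8 × 9 = 576
  Gear tooth fracture: 3 × 2 × 3 = 18
  Coating misalignment: 6 × 4 × 10 = 240
  Bracket jamming: 9 × 7 × 8 = 504
  Spring missing: 9 × 8 × 2 = 144
Sorted descending: 576, 504, 400, 243, 240, 144, 108, 30, 18.
The sixth-highest RPN is 144 (Spring missing).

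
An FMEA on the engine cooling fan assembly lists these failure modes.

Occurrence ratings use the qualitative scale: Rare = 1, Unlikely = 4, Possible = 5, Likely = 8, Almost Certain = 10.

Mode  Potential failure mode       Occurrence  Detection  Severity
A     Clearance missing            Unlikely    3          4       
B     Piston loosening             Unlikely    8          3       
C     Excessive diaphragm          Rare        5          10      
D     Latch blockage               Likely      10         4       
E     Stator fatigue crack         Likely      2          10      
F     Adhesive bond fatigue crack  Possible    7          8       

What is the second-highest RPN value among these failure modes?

RPN = Severity × Occurrence × Detection:
  A: 4 × 4 × 3 = 48
  B: 3 × 4 × 8 = 96
  C: 10 × 1 × 5 = 50
  D: 4 × 8 × 10 = 320
  E: 10 × 8 × 2 = 160
  F: 8 × 5 × 7 = 280
Sorted descending: 320, 280, 160, 96, 50, 48.
The second-highest RPN is 280 (F).

280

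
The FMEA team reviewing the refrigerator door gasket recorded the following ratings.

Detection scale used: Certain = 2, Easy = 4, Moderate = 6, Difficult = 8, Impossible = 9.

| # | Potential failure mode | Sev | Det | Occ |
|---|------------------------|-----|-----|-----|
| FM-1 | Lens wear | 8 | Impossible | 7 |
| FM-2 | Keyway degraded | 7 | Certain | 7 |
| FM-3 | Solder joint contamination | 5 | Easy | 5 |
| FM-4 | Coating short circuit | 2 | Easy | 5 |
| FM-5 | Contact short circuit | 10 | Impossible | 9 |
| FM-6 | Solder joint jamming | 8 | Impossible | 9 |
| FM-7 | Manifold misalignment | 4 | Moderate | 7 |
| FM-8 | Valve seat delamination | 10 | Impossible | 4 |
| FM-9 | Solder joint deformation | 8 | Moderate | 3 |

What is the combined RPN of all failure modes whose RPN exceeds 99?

RPN = Severity × Occurrence × Detection:
  FM-1: 8 × 7 × 9 = 504
  FM-2: 7 × 7 × 2 = 98
  FM-3: 5 × 5 × 4 = 100
  FM-4: 2 × 5 × 4 = 40
  FM-5: 10 × 9 × 9 = 810
  FM-6: 8 × 9 × 9 = 648
  FM-7: 4 × 7 × 6 = 168
  FM-8: 10 × 4 × 9 = 360
  FM-9: 8 × 3 × 6 = 144
RPN > 99: FM-1 (504), FM-3 (100), FM-5 (810), FM-6 (648), FM-7 (168), FM-8 (360), FM-9 (144).
Sum: 504 + 100 + 810 + 648 + 168 + 360 + 144 = 2734.

2734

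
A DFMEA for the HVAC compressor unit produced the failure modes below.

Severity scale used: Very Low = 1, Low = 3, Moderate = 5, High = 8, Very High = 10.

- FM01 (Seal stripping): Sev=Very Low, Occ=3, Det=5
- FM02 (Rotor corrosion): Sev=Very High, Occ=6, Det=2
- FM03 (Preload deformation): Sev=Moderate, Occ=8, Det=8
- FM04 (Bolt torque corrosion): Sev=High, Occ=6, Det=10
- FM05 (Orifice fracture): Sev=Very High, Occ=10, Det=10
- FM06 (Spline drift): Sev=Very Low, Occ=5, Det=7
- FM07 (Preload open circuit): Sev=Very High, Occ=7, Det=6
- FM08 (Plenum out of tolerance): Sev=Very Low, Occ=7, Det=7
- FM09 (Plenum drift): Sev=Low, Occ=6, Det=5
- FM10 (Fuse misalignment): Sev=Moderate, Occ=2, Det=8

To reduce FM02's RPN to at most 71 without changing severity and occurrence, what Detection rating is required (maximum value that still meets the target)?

1

FM02: S=10, O=6, D=2 → current RPN = 120.
Fixed product = 60. Need 60 × D ≤ 71, so D ≤ 71/60 = 1.18.
Maximum integer Detection rating = 1 (gives RPN 60; D=2 would give 120 > 71).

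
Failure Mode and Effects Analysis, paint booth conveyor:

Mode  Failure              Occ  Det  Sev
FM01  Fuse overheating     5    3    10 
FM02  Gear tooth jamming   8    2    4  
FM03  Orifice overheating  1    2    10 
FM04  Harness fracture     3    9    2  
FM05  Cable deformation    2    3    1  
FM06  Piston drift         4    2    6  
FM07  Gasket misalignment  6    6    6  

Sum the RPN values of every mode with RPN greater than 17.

RPN = Severity × Occurrence × Detection:
  FM01: 10 × 5 × 3 = 150
  FM02: 4 × 8 × 2 = 64
  FM03: 10 × 1 × 2 = 20
  FM04: 2 × 3 × 9 = 54
  FM05: 1 × 2 × 3 = 6
  FM06: 6 × 4 × 2 = 48
  FM07: 6 × 6 × 6 = 216
RPN > 17: FM01 (150), FM02 (64), FM03 (20), FM04 (54), FM06 (48), FM07 (216).
Sum: 150 + 64 + 20 + 54 + 48 + 216 = 552.

552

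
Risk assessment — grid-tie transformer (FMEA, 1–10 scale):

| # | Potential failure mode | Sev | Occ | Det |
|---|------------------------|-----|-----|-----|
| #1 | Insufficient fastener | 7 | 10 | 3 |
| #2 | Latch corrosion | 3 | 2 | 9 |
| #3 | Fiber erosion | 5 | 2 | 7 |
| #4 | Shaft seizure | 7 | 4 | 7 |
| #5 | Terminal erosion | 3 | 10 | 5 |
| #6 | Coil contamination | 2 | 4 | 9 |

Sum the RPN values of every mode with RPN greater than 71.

628

RPN = Severity × Occurrence × Detection:
  #1: 7 × 10 × 3 = 210
  #2: 3 × 2 × 9 = 54
  #3: 5 × 2 × 7 = 70
  #4: 7 × 4 × 7 = 196
  #5: 3 × 10 × 5 = 150
  #6: 2 × 4 × 9 = 72
RPN > 71: #1 (210), #4 (196), #5 (150), #6 (72).
Sum: 210 + 196 + 150 + 72 = 628.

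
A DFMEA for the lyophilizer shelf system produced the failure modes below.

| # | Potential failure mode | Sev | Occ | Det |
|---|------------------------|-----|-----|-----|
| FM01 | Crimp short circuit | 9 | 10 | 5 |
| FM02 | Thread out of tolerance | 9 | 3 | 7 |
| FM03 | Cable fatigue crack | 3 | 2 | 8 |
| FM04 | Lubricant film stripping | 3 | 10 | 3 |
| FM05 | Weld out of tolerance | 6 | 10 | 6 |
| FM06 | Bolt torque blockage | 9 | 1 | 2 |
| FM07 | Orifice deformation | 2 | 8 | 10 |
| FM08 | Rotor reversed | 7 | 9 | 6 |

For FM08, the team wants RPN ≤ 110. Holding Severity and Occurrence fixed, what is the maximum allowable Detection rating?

FM08: S=7, O=9, D=6 → current RPN = 378.
Fixed product = 63. Need 63 × D ≤ 110, so D ≤ 110/63 = 1.75.
Maximum integer Detection rating = 1 (gives RPN 63; D=2 would give 126 > 110).

1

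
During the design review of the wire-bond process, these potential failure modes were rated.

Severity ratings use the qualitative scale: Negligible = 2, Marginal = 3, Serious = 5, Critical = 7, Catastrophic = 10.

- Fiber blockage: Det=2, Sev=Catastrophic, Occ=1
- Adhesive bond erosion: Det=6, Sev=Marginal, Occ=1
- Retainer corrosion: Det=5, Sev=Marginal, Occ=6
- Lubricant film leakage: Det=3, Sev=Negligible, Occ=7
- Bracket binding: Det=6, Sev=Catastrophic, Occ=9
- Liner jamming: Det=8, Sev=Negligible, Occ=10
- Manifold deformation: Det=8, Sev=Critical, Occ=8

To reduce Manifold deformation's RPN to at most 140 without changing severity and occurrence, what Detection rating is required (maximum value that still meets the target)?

Manifold deformation: S=7, O=8, D=8 → current RPN = 448.
Fixed product = 56. Need 56 × D ≤ 140, so D ≤ 140/56 = 2.50.
Maximum integer Detection rating = 2 (gives RPN 112; D=3 would give 168 > 140).

2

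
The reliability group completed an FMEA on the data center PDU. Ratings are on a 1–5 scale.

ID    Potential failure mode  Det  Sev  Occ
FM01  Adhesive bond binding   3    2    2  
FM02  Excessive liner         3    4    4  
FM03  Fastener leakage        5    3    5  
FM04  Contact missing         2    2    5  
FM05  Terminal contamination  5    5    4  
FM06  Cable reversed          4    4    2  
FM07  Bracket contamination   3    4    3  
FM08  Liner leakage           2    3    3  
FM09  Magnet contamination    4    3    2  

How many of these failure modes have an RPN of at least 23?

6

RPN = Severity × Occurrence × Detection:
  FM01: 2 × 2 × 3 = 12
  FM02: 4 × 4 × 3 = 48
  FM03: 3 × 5 × 5 = 75
  FM04: 2 × 5 × 2 = 20
  FM05: 5 × 4 × 5 = 100
  FM06: 4 × 2 × 4 = 32
  FM07: 4 × 3 × 3 = 36
  FM08: 3 × 3 × 2 = 18
  FM09: 3 × 2 × 4 = 24
Modes with RPN ≥ 23: FM02 (48), FM03 (75), FM05 (100), FM06 (32), FM07 (36), FM09 (24) → 6.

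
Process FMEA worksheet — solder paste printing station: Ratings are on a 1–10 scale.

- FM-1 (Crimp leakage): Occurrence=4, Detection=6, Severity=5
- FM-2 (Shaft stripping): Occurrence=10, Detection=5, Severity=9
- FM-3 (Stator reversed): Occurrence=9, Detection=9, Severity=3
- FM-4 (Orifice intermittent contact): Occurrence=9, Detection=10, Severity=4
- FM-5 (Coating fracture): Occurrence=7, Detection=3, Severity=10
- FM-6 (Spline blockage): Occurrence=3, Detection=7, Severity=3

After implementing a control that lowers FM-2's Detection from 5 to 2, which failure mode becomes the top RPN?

RPN = Severity × Occurrence × Detection:
  FM-1: 5 × 4 × 6 = 120
  FM-2: 9 × 10 × 5 = 450
  FM-3: 3 × 9 × 9 = 243
  FM-4: 4 × 9 × 10 = 360
  FM-5: 10 × 7 × 3 = 210
  FM-6: 3 × 3 × 7 = 63
After action: FM-2 → 9 × 10 × 2 = 180.
Revised RPNs: FM-4=360, FM-3=243, FM-5=210, FM-2=180, FM-1=120, FM-6=63.
Highest is now FM-4 (360).

FM-4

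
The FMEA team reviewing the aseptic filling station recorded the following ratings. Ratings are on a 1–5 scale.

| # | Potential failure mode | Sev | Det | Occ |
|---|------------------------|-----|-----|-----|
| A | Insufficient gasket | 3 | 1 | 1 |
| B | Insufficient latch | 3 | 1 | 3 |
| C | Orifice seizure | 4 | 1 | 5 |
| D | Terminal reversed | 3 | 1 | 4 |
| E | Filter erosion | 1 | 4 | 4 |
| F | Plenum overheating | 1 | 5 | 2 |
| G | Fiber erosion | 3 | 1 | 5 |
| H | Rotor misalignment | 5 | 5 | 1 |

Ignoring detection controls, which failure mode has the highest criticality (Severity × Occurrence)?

C

Criticality = Severity × Occurrence:
  A: 3 × 1 = 3
  B: 3 × 3 = 9
  C: 4 × 5 = 20
  D: 3 × 4 = 12
  E: 1 × 4 = 4
  F: 1 × 2 = 2
  G: 3 × 5 = 15
  H: 5 × 1 = 5
Highest criticality is 20 → C.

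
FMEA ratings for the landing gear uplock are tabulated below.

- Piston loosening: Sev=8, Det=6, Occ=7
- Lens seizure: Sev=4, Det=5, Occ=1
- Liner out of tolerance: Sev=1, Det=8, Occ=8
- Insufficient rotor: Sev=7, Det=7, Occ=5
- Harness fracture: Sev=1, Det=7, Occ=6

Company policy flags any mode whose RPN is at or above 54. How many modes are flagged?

RPN = Severity × Occurrence × Detection:
  Piston loosening: 8 × 7 × 6 = 336
  Lens seizure: 4 × 1 × 5 = 20
  Liner out of tolerance: 1 × 8 × 8 = 64
  Insufficient rotor: 7 × 5 × 7 = 245
  Harness fracture: 1 × 6 × 7 = 42
Modes with RPN ≥ 54: Piston loosening (336), Liner out of tolerance (64), Insufficient rotor (245) → 3.

3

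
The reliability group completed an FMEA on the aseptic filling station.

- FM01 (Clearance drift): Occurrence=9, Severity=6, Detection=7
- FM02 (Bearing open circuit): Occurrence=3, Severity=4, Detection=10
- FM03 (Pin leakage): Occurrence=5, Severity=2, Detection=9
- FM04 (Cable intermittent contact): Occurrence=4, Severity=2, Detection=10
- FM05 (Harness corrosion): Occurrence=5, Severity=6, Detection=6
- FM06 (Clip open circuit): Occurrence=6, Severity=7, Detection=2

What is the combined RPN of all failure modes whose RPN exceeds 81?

RPN = Severity × Occurrence × Detection:
  FM01: 6 × 9 × 7 = 378
  FM02: 4 × 3 × 10 = 120
  FM03: 2 × 5 × 9 = 90
  FM04: 2 × 4 × 10 = 80
  FM05: 6 × 5 × 6 = 180
  FM06: 7 × 6 × 2 = 84
RPN > 81: FM01 (378), FM02 (120), FM03 (90), FM05 (180), FM06 (84).
Sum: 378 + 120 + 90 + 180 + 84 = 852.

852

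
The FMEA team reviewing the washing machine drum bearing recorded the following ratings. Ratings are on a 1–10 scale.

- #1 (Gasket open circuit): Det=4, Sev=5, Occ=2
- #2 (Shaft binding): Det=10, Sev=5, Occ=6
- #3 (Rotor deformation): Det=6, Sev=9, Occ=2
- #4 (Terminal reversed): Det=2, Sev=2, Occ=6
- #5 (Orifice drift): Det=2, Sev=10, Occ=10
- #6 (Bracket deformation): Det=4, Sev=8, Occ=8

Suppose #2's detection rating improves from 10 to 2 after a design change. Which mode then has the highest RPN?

#6

RPN = Severity × Occurrence × Detection:
  #1: 5 × 2 × 4 = 40
  #2: 5 × 6 × 10 = 300
  #3: 9 × 2 × 6 = 108
  #4: 2 × 6 × 2 = 24
  #5: 10 × 10 × 2 = 200
  #6: 8 × 8 × 4 = 256
After action: #2 → 5 × 6 × 2 = 60.
Revised RPNs: #6=256, #5=200, #3=108, #2=60, #1=40, #4=24.
Highest is now #6 (256).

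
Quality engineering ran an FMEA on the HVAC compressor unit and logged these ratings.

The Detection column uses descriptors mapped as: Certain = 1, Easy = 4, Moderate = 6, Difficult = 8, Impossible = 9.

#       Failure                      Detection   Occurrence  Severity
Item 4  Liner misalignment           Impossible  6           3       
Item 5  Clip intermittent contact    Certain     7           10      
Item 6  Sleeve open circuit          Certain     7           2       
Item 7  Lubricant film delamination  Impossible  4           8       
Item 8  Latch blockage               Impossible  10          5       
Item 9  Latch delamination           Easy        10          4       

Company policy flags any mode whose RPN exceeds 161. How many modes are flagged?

RPN = Severity × Occurrence × Detection:
  Item 4: 3 × 6 × 9 = 162
  Item 5: 10 × 7 × 1 = 70
  Item 6: 2 × 7 × 1 = 14
  Item 7: 8 × 4 × 9 = 288
  Item 8: 5 × 10 × 9 = 450
  Item 9: 4 × 10 × 4 = 160
Modes with RPN > 161: Item 4 (162), Item 7 (288), Item 8 (450) → 3.

3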